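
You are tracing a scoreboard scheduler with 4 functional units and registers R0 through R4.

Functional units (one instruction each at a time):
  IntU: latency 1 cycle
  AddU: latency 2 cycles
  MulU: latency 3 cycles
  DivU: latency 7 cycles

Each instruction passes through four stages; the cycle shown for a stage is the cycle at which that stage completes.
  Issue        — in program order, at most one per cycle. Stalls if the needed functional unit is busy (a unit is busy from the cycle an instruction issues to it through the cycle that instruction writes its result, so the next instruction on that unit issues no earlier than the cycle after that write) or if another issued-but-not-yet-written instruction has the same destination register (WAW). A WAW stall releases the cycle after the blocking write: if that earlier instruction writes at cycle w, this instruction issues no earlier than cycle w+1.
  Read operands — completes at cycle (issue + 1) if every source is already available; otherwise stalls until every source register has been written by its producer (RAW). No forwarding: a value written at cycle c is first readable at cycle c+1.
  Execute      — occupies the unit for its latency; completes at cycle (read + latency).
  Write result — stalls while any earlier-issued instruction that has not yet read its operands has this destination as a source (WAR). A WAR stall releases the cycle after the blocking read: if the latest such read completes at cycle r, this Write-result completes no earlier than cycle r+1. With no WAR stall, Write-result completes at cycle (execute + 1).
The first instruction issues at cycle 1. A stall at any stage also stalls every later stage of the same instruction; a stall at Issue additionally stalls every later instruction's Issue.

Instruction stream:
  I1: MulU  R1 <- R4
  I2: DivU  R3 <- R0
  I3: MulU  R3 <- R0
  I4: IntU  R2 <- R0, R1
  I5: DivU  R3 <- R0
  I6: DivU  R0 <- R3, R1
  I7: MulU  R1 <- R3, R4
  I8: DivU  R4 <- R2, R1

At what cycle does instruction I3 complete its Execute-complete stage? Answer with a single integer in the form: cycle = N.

I1: IS=1 RO=2 EX=5 WR=6
I2: IS=2 RO=3 EX=10 WR=11
I3: IS=12 RO=13 EX=16 WR=17  [WAW R3: wait I2 write@11]
I4: IS=13 RO=14 EX=15 WR=16
I5: IS=18 RO=19 EX=26 WR=27  [WAW R3: wait I3 write@17]
I6: IS=28 RO=29 EX=36 WR=37  [struct: DivU busy until I5 writes@27]
I7: IS=29 RO=30 EX=33 WR=34
I8: IS=38 RO=39 EX=46 WR=47  [struct: DivU busy until I6 writes@37]

cycle = 16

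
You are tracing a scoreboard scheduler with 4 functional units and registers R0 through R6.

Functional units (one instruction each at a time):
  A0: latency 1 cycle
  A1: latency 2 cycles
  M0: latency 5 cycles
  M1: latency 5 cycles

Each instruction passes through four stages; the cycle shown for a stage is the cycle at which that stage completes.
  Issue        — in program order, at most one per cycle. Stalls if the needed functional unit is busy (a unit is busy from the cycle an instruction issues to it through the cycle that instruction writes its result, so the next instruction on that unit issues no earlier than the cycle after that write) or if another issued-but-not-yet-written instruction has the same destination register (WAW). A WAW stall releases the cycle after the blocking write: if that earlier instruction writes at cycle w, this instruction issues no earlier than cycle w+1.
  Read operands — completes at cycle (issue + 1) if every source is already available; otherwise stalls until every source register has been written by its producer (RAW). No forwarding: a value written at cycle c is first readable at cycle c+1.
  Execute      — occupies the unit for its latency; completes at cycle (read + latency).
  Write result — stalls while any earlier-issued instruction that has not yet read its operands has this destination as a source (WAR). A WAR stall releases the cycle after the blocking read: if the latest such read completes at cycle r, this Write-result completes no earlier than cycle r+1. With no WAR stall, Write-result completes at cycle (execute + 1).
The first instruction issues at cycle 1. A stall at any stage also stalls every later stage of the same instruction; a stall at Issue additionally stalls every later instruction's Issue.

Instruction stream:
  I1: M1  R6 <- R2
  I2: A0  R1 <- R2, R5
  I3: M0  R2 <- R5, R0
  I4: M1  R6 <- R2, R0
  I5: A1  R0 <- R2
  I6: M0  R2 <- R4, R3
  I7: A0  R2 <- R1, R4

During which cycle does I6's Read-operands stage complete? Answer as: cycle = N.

cycle = 12

I1  is:1  ro:2  ex:7  wr:8
I2  is:2  ro:3  ex:4  wr:5
I3  is:3  ro:4  ex:9  wr:10
I4  is:9  ro:11  ex:16  wr:17  — struct: M1 busy until I1 writes@8, RAW R2: wait I3 write@10
I5  is:10  ro:11  ex:13  wr:14
I6  is:11  ro:12  ex:17  wr:18
I7  is:19  ro:20  ex:21  wr:22  — WAW R2: wait I6 write@18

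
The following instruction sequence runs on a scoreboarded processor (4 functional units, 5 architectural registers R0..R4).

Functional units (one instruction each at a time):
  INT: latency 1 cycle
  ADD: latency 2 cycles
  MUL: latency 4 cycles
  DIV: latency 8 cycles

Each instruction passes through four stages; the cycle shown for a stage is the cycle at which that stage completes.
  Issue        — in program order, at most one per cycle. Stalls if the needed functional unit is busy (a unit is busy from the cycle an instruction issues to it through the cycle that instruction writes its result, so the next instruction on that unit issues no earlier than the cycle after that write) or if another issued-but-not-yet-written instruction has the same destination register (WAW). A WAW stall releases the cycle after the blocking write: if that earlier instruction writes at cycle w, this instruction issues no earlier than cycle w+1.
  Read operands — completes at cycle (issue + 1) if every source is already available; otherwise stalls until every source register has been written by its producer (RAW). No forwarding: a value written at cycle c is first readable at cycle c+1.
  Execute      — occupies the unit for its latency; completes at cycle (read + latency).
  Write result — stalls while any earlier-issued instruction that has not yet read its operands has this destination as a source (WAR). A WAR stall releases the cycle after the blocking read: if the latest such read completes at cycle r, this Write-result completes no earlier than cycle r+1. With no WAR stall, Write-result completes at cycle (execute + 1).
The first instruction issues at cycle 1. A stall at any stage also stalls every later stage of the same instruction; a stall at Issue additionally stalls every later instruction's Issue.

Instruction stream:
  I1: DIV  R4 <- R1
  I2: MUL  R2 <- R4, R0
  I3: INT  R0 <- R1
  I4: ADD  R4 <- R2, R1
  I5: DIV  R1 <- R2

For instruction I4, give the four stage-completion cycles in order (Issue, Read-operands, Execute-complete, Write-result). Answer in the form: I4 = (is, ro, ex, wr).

I4 = (12, 18, 20, 21)

c1: issue I1 (DIV)
c2: I1 read-ops · issue I2 (MUL)
c3: issue I3 (INT)
c4: I3 read-ops
c5: I3 finished on INT
c10: I1 finished on DIV
c11: I1→R4
c12: I2 read-ops · issue I4 (ADD)
c13: I3→R0 · issue I5 (DIV)
c16: I2 finished on MUL
c17: I2→R2
c18: I4 read-ops · I5 read-ops
c20: I4 finished on ADD
c21: I4→R4
c26: I5 finished on DIV
c27: I5→R1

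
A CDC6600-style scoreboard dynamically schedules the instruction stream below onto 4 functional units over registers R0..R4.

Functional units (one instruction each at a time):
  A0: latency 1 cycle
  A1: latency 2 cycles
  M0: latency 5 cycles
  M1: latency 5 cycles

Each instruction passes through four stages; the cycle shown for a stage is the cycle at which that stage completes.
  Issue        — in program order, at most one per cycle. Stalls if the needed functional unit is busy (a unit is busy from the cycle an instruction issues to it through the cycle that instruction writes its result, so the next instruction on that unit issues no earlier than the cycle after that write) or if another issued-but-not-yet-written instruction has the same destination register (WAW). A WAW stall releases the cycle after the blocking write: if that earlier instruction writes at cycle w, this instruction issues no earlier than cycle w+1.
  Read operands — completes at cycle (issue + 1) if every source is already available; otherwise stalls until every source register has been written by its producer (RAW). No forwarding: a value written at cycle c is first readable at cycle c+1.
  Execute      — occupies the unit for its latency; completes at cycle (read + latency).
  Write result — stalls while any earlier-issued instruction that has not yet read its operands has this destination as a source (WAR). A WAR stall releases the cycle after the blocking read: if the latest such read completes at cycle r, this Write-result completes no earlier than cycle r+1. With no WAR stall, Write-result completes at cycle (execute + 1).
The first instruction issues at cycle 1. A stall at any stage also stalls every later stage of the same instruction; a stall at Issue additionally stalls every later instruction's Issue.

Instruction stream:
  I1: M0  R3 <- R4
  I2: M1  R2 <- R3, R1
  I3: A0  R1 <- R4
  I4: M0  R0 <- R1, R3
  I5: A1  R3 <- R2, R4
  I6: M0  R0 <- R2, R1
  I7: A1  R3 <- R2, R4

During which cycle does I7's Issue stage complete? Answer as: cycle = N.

  I1 | 1 | 2 | 7 | 8
  I2 | 2 | 9 | 14 | 15   RAW R3: wait I1 write@8
  I3 | 3 | 4 | 5 | 10   WAR R1: wait I2 read@9
  I4 | 9 | 11 | 16 | 17   struct: M0 busy until I1 writes@8 · RAW R1: wait I3 write@10
  I5 | 10 | 16 | 18 | 19   RAW R2: wait I2 write@15
  I6 | 18 | 19 | 24 | 25   struct: M0 busy until I4 writes@17
  I7 | 20 | 21 | 23 | 24   struct: A1 busy until I5 writes@19

cycle = 20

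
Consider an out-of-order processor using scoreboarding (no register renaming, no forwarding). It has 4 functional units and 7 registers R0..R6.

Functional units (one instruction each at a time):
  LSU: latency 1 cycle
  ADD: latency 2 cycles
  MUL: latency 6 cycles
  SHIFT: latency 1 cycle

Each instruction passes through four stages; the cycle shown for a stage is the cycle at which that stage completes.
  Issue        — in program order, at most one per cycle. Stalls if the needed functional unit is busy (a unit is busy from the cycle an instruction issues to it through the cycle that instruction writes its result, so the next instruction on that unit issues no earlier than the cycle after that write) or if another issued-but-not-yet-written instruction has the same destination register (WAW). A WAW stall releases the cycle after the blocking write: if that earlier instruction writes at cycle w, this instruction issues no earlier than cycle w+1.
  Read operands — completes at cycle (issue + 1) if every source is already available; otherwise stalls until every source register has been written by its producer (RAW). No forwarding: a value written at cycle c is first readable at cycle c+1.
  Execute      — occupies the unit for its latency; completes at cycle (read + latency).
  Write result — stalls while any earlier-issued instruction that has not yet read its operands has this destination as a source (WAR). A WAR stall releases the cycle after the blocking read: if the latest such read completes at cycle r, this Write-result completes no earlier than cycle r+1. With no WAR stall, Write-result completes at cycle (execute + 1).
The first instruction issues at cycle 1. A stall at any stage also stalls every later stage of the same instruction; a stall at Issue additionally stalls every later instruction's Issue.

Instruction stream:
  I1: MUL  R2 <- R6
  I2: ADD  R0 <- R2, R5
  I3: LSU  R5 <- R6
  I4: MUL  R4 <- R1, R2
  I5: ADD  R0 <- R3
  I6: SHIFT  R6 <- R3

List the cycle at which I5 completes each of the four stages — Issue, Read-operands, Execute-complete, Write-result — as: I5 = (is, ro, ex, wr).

t=1  I1→MUL
t=2  I1 RO · I2→ADD
t=3  I3→LSU
t=4  I3 RO
t=5  I3 EX
t=8  I1 EX
t=9  I1 WR R2
t=10  I2 RO · I4→MUL
t=11  I3 WR R5 · I4 RO
t=12  I2 EX
t=13  I2 WR R0
t=14  I5→ADD
t=15  I5 RO · I6→SHIFT
t=16  I6 RO
t=17  I4 EX · I5 EX · I6 EX
t=18  I4 WR R4 · I5 WR R0 · I6 WR R6

I5 = (14, 15, 17, 18)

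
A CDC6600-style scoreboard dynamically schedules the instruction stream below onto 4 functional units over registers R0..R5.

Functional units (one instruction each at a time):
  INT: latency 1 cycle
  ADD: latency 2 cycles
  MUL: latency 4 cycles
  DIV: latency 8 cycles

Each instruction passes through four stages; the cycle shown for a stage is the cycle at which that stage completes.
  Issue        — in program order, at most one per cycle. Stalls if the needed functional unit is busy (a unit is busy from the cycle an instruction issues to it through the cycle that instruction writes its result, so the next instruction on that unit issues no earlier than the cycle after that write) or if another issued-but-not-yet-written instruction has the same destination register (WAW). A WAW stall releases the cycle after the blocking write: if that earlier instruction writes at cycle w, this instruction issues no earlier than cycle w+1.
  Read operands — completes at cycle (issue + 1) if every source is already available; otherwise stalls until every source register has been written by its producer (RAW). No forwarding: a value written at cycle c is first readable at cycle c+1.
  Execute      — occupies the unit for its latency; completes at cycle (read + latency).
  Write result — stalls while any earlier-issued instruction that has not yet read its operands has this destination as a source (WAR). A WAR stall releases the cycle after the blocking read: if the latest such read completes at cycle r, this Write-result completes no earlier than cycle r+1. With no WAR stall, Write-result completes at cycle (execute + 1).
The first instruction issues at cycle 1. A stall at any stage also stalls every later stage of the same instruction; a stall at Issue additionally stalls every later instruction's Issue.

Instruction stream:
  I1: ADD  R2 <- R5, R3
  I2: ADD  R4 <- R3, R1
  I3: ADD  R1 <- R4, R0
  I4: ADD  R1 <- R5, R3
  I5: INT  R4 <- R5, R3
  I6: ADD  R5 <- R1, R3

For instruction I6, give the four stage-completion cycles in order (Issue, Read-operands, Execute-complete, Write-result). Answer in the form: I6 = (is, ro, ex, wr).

I6 = (21, 22, 24, 25)

t=1  I1→ADD
t=2  I1 RO
t=4  I1 EX
t=5  I1 WR R2
t=6  I2→ADD
t=7  I2 RO
t=9  I2 EX
t=10  I2 WR R4
t=11  I3→ADD
t=12  I3 RO
t=14  I3 EX
t=15  I3 WR R1
t=16  I4→ADD
t=17  I4 RO, I5→INT
t=18  I5 RO
t=19  I4 EX, I5 EX
t=20  I4 WR R1, I5 WR R4
t=21  I6→ADD
t=22  I6 RO
t=24  I6 EX
t=25  I6 WR R5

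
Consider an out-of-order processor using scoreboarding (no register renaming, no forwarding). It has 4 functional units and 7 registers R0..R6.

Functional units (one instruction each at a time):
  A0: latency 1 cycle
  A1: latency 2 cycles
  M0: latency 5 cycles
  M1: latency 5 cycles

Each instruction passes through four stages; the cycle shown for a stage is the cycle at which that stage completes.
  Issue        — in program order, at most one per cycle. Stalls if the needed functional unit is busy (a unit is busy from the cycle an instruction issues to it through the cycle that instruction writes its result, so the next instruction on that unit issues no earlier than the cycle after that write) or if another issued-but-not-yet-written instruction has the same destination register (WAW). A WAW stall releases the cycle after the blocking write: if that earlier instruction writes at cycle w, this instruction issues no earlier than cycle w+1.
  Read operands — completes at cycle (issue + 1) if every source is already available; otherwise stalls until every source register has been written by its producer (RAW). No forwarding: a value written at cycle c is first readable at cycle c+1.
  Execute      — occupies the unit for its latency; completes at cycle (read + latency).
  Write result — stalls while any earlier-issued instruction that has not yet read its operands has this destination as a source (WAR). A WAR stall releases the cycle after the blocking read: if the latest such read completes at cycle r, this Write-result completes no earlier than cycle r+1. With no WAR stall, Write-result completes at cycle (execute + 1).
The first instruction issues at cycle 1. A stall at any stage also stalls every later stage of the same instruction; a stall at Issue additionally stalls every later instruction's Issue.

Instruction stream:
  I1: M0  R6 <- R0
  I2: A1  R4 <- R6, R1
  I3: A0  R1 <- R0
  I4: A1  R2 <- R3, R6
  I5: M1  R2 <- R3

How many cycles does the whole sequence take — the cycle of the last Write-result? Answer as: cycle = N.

1) issue 1, read 2, done 7, write 8
2) issue 2, read 9, done 11, write 12  <RAW R6: wait I1 write@8>
3) issue 3, read 4, done 5, write 10  <WAR R1: wait I2 read@9>
4) issue 13, read 14, done 16, write 17  <struct: A1 busy until I2 writes@12>
5) issue 18, read 19, done 24, write 25  <WAW R2: wait I4 write@17>

cycle = 25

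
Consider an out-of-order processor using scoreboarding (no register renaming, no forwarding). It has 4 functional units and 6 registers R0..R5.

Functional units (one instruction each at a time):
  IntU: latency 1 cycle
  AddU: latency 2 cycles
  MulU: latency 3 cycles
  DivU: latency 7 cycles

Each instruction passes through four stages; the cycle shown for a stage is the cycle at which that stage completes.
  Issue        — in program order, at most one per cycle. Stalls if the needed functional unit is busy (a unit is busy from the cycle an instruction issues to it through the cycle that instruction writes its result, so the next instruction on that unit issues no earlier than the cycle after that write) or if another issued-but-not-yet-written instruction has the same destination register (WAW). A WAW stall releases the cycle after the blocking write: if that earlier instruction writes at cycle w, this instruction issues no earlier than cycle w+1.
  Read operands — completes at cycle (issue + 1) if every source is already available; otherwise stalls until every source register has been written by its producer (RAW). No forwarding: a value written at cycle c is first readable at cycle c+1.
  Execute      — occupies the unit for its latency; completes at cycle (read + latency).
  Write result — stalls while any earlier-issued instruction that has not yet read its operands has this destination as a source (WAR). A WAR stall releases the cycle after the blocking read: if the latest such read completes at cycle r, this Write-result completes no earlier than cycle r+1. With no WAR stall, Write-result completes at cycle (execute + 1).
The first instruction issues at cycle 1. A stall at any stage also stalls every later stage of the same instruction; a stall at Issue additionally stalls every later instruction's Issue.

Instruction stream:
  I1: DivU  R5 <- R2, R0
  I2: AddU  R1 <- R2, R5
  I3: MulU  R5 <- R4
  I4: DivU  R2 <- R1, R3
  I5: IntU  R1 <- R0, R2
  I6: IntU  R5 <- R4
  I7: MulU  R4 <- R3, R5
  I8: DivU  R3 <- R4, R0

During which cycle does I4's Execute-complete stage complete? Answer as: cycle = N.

I1  is:1  ro:2  ex:9  wr:10
I2  is:2  ro:11  ex:13  wr:14  — RAW R5: wait I1 write@10
I3  is:11  ro:12  ex:15  wr:16  — WAW R5: wait I1 write@10
I4  is:12  ro:15  ex:22  wr:23  — RAW R1: wait I2 write@14
I5  is:15  ro:24  ex:25  wr:26  — WAW R1: wait I2 write@14, RAW R2: wait I4 write@23
I6  is:27  ro:28  ex:29  wr:30  — struct: IntU busy until I5 writes@26
I7  is:28  ro:31  ex:34  wr:35  — RAW R5: wait I6 write@30
I8  is:29  ro:36  ex:43  wr:44  — RAW R4: wait I7 write@35

cycle = 22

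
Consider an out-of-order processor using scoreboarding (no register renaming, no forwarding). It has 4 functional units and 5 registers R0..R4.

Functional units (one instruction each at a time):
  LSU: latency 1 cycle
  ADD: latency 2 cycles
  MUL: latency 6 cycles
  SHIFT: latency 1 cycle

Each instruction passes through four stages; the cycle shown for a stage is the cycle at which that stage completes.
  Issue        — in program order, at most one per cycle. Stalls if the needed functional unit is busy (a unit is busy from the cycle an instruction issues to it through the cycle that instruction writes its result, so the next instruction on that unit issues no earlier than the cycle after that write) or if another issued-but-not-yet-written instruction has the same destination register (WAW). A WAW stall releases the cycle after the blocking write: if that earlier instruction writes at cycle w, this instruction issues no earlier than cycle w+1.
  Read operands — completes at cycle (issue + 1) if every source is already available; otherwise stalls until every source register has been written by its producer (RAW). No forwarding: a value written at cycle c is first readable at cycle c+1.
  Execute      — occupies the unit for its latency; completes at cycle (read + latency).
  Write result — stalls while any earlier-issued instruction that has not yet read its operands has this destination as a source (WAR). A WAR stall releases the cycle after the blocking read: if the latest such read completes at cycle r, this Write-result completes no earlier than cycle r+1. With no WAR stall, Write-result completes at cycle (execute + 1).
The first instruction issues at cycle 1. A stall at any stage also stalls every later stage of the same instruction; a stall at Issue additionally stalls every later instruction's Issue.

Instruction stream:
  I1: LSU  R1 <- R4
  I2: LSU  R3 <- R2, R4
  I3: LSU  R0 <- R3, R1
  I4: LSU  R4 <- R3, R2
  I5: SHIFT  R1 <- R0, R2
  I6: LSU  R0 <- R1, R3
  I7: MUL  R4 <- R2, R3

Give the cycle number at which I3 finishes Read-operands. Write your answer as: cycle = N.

cycle = 10

I1 -> (1, 2, 3, 4)
I2 -> (5, 6, 7, 8)  // struct: LSU busy until I1 writes@4
I3 -> (9, 10, 11, 12)  // struct: LSU busy until I2 writes@8
I4 -> (13, 14, 15, 16)  // struct: LSU busy until I3 writes@12
I5 -> (14, 15, 16, 17)
I6 -> (17, 18, 19, 20)  // struct: LSU busy until I4 writes@16
I7 -> (18, 19, 25, 26)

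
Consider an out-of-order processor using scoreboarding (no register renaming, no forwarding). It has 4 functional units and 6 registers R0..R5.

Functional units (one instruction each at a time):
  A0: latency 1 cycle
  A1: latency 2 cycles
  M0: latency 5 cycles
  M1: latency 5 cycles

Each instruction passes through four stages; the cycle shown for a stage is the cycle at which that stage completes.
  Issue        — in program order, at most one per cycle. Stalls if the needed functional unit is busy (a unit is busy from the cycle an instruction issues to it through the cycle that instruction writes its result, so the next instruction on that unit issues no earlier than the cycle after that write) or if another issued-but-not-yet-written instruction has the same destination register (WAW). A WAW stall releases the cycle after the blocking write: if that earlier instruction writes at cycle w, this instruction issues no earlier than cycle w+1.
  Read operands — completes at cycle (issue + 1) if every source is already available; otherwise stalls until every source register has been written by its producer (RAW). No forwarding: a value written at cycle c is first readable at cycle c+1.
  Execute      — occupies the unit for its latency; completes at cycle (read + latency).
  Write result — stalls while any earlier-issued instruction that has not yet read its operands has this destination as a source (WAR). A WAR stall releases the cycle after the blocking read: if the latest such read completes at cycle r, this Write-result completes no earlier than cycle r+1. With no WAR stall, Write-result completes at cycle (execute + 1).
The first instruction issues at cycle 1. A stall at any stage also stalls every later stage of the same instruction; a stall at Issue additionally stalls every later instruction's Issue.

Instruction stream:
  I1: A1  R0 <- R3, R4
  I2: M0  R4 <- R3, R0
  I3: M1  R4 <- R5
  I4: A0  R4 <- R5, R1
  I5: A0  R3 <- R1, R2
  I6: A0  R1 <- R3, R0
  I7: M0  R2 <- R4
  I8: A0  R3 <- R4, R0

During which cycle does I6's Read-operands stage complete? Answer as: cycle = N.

I1: IS=1 RO=2 EX=4 WR=5
I2: IS=2 RO=6 EX=11 WR=12  [RAW R0: wait I1 write@5]
I3: IS=13 RO=14 EX=19 WR=20  [WAW R4: wait I2 write@12]
I4: IS=21 RO=22 EX=23 WR=24  [WAW R4: wait I3 write@20]
I5: IS=25 RO=26 EX=27 WR=28  [struct: A0 busy until I4 writes@24]
I6: IS=29 RO=30 EX=31 WR=32  [struct: A0 busy until I5 writes@28]
I7: IS=30 RO=31 EX=36 WR=37
I8: IS=33 RO=34 EX=35 WR=36  [struct: A0 busy until I6 writes@32]

cycle = 30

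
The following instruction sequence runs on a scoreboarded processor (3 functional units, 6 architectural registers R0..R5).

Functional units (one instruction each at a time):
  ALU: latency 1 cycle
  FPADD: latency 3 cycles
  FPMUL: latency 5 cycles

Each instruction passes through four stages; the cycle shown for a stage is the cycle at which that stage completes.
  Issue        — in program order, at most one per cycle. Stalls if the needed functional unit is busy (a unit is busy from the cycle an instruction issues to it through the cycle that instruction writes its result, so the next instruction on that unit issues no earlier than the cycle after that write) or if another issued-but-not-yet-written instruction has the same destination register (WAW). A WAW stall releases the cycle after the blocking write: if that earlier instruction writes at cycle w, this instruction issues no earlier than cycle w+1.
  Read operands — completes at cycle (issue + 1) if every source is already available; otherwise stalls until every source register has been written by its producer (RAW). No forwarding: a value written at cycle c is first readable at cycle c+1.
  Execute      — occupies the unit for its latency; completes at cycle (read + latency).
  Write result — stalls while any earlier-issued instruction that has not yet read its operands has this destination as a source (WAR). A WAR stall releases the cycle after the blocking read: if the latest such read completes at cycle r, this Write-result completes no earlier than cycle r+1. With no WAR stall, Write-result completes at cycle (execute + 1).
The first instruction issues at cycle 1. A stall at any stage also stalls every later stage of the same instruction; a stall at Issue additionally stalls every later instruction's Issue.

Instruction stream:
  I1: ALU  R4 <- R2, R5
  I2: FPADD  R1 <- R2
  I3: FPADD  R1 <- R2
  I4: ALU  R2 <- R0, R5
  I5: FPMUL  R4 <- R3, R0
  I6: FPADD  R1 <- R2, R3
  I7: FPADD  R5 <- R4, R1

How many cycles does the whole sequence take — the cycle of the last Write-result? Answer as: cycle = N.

cycle = 25

[I1] 1/2/3/4
[I2] 2/3/6/7
[I3] 8/9/12/13  (struct: FPADD busy until I2 writes@7)
[I4] 9/10/11/12
[I5] 10/11/16/17
[I6] 14/15/18/19  (struct: FPADD busy until I3 writes@13)
[I7] 20/21/24/25  (struct: FPADD busy until I6 writes@19)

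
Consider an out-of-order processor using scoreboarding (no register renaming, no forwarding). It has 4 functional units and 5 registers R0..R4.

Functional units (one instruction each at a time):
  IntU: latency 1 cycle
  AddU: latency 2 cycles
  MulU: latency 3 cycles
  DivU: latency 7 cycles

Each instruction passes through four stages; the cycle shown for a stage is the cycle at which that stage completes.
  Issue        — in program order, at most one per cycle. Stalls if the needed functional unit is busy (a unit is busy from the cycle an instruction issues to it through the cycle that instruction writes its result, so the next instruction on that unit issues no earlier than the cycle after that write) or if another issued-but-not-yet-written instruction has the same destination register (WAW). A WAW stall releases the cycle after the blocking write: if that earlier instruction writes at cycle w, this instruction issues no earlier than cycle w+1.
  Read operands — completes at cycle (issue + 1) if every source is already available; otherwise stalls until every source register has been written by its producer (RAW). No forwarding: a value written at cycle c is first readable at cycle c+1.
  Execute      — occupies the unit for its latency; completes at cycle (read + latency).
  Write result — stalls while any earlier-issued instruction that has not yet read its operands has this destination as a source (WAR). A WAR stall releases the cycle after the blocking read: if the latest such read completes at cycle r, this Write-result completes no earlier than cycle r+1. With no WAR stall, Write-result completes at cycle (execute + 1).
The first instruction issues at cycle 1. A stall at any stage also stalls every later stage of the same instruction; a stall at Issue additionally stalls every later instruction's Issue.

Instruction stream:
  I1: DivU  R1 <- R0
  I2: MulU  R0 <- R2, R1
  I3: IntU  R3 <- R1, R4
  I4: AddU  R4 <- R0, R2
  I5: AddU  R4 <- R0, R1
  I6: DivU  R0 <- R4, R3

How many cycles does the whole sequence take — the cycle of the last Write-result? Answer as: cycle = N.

[I1] 1/2/9/10
[I2] 2/11/14/15  (RAW R1: wait I1 write@10)
[I3] 3/11/12/13  (RAW R1: wait I1 write@10)
[I4] 4/16/18/19  (RAW R0: wait I2 write@15)
[I5] 20/21/23/24  (struct: AddU busy until I4 writes@19)
[I6] 21/25/32/33  (RAW R4: wait I5 write@24)

cycle = 33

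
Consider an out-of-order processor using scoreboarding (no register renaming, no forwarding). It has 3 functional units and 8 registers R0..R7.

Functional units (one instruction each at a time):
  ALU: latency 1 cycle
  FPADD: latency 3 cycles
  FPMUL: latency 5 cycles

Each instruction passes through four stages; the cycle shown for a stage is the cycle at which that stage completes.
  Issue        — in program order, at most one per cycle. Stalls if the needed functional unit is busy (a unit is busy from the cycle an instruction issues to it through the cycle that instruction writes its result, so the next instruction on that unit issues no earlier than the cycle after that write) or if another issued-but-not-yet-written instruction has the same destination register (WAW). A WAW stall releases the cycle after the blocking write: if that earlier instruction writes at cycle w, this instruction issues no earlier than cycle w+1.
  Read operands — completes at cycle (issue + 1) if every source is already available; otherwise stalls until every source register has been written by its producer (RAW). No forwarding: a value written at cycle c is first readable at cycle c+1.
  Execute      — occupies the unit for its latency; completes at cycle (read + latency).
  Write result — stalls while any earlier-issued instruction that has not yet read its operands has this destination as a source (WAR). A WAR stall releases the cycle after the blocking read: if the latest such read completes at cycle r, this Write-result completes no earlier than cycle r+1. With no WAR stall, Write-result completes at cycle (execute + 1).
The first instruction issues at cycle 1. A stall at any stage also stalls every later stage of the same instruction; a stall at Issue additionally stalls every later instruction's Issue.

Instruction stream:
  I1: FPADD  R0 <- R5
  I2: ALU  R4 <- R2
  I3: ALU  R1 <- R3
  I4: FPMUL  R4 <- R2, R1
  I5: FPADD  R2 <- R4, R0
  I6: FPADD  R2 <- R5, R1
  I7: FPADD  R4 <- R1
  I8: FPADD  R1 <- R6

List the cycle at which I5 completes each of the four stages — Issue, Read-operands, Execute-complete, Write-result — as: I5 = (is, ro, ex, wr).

I5 = (8, 17, 20, 21)

c1: I1→FPADD
c2: I1 RO | I2→ALU
c3: I2 RO
c4: I2 EX
c5: I1 EX | I2 WR R4
c6: I1 WR R0 | I3→ALU
c7: I3 RO | I4→FPMUL
c8: I3 EX | I5→FPADD
c9: I3 WR R1
c10: I4 RO
c15: I4 EX
c16: I4 WR R4
c17: I5 RO
c20: I5 EX
c21: I5 WR R2
c22: I6→FPADD
c23: I6 RO
c26: I6 EX
c27: I6 WR R2
c28: I7→FPADD
c29: I7 RO
c32: I7 EX
c33: I7 WR R4
c34: I8→FPADD
c35: I8 RO
c38: I8 EX
c39: I8 WR R1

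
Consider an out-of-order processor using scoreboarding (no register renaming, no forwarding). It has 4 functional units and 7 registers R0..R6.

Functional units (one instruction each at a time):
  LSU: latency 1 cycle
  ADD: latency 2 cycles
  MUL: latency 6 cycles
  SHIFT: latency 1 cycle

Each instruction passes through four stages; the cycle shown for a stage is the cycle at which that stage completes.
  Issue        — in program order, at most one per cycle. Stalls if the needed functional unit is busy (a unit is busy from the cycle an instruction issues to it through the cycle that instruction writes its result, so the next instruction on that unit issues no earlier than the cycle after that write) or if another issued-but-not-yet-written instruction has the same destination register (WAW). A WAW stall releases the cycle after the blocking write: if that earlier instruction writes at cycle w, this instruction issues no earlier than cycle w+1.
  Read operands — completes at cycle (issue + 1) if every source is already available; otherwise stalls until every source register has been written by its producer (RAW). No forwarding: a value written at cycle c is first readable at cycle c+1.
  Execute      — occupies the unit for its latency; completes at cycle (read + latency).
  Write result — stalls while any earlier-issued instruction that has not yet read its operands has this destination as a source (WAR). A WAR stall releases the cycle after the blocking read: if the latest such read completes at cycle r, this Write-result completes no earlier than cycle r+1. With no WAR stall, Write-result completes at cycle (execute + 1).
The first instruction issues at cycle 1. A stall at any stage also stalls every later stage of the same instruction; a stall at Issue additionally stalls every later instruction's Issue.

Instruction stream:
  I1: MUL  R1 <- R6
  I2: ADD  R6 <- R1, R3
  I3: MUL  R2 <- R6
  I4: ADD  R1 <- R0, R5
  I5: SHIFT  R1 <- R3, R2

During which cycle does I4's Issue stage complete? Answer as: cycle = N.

cycle 1: I1→MUL
cycle 2: I1 RO; I2→ADD
cycle 8: I1 EX
cycle 9: I1 WR R1
cycle 10: I2 RO; I3→MUL
cycle 12: I2 EX
cycle 13: I2 WR R6
cycle 14: I3 RO; I4→ADD
cycle 15: I4 RO
cycle 17: I4 EX
cycle 18: I4 WR R1
cycle 19: I5→SHIFT
cycle 20: I3 EX
cycle 21: I3 WR R2
cycle 22: I5 RO
cycle 23: I5 EX
cycle 24: I5 WR R1

cycle = 14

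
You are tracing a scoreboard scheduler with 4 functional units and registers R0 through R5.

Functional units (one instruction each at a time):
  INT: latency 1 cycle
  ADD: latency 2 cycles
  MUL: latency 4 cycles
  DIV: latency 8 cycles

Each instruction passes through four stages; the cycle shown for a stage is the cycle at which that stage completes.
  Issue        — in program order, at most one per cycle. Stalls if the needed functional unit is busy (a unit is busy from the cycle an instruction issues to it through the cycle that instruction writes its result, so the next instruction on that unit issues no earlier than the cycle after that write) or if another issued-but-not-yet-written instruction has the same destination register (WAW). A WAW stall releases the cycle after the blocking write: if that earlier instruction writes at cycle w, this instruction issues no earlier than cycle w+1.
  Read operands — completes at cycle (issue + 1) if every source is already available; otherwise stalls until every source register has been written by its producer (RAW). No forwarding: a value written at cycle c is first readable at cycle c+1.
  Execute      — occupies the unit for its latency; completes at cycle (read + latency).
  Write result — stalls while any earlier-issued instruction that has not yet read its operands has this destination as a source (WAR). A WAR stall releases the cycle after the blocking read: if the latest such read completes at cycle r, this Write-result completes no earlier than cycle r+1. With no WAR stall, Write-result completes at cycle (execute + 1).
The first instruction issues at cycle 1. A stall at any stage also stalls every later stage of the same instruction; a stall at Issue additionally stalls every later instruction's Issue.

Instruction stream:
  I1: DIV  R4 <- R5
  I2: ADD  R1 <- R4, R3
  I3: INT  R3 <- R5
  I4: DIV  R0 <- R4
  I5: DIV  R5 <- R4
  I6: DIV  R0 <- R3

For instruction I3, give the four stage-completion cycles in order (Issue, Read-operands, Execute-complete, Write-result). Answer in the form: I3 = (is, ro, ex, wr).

I3 = (3, 4, 5, 13)

[I1] 1/2/10/11
[I2] 2/12/14/15  (RAW R4: wait I1 write@11)
[I3] 3/4/5/13  (WAR R3: wait I2 read@12)
[I4] 12/13/21/22  (struct: DIV busy until I1 writes@11)
[I5] 23/24/32/33  (struct: DIV busy until I4 writes@22)
[I6] 34/35/43/44  (struct: DIV busy until I5 writes@33)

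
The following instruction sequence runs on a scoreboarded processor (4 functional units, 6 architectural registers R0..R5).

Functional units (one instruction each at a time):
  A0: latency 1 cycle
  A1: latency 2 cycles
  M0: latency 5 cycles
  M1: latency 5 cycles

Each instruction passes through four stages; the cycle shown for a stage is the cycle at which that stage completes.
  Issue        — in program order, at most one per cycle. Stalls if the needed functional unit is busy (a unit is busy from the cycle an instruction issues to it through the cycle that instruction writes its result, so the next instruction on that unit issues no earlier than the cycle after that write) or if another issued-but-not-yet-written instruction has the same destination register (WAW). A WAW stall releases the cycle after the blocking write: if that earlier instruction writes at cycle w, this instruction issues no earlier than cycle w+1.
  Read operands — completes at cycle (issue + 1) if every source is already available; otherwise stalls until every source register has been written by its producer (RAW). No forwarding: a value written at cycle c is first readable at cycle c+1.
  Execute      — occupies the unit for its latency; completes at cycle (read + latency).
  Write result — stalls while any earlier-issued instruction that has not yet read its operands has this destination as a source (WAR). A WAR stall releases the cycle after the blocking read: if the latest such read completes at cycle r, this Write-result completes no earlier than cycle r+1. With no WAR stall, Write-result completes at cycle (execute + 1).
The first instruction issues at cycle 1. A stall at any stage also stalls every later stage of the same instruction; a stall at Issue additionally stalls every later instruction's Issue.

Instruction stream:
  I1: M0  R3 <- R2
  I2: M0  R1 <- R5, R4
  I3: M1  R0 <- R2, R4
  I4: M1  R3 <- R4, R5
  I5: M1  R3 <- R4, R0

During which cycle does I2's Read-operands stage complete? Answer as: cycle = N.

cycle = 10

cycle 1: I1 issues→M0
cycle 2: I1 reads
cycle 7: I1 exec-done
cycle 8: I1 writes R3
cycle 9: I2 issues→M0
cycle 10: I2 reads · I3 issues→M1
cycle 11: I3 reads
cycle 15: I2 exec-done
cycle 16: I2 writes R1 · I3 exec-done
cycle 17: I3 writes R0
cycle 18: I4 issues→M1
cycle 19: I4 reads
cycle 24: I4 exec-done
cycle 25: I4 writes R3
cycle 26: I5 issues→M1
cycle 27: I5 reads
cycle 32: I5 exec-done
cycle 33: I5 writes R3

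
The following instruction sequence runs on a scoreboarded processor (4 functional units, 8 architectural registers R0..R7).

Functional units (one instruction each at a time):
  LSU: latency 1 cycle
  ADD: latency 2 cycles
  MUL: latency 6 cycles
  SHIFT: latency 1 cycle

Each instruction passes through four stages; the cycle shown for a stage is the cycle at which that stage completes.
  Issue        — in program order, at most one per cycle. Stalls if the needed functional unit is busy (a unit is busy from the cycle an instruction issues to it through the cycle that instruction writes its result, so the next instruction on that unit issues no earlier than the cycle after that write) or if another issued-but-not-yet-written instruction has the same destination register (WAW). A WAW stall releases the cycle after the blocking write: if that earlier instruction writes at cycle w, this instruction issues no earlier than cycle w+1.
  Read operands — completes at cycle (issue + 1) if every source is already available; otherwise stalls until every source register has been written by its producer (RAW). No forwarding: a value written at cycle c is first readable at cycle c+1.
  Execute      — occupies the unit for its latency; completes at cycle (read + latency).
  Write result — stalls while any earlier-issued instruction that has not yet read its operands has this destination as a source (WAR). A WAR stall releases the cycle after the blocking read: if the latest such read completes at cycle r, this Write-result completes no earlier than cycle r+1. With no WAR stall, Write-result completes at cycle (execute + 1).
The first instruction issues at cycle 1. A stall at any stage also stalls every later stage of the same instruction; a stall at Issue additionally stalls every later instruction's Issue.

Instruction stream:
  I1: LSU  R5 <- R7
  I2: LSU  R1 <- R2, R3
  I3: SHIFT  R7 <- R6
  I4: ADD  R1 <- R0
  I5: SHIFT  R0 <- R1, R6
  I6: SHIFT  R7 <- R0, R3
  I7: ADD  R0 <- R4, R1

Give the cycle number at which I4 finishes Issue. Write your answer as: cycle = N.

cycle = 9

I1  is:1  ro:2  ex:3  wr:4
I2  is:5  ro:6  ex:7  wr:8  — struct: LSU busy until I1 writes@4
I3  is:6  ro:7  ex:8  wr:9
I4  is:9  ro:10  ex:12  wr:13  — WAW R1: wait I2 write@8
I5  is:10  ro:14  ex:15  wr:16  — RAW R1: wait I4 write@13
I6  is:17  ro:18  ex:19  wr:20  — struct: SHIFT busy until I5 writes@16
I7  is:18  ro:19  ex:21  wr:22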